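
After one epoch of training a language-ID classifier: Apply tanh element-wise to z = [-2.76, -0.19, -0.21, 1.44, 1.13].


tanh(-2.76) = -0.992
tanh(-0.19) = -0.1877
tanh(-0.21) = -0.207
tanh(1.44) = 0.8937
tanh(1.13) = 0.811
result = [-0.992, -0.1877, -0.207, 0.8937, 0.811]

[-0.992, -0.1877, -0.207, 0.8937, 0.811]


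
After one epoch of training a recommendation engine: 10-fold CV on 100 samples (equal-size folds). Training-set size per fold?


Fold size = 100/10 = 10
Training per fold = 100 - 10 = 90

90


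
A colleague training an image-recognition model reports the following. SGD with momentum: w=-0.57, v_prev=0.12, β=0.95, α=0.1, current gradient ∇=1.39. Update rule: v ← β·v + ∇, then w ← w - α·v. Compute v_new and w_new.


v_new = 0.95·0.12 + 1.39 = 0.114 + 1.39 = 1.504
w_new = -0.57 - 0.1·1.504 = -0.57 - 0.1504 = -0.7204

v_new=1.504, w_new=-0.7204


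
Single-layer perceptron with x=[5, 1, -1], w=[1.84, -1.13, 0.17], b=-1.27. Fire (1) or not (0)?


z = (5)·(1.84) + (1)·(-1.13) + (-1)·(0.17) - 1.27
  = 6.63
step(z) = 1 (z≥0)

1


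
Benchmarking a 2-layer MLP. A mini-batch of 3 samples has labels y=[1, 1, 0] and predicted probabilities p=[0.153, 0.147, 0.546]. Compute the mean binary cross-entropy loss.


L[0] = -ln(0.153) = 1.8773
L[1] = -ln(0.147) = 1.9173
L[2] = -ln(1-0.546) = -ln(0.454) = 0.7897
mean = (1.8773 + 1.9173 + 0.7897)/3 = 1.5281

1.5281


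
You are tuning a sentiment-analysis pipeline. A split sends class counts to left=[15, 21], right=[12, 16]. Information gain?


Parent = [27, 37], H_parent = 0.9823
H_left = 0.9799 (n=36), H_right = 0.9852 (n=28)
H_children = (36/64)·0.9799 + (28/64)·0.9852 = 0.9822
IG = 0.9823 - 0.9822 = 0.0001

0.0001


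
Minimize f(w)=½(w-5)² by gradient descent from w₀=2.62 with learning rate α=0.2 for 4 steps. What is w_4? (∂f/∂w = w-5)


step 1: grad = 2.62-5 = -2.38; w = 2.62 - 0.2·(-2.38) = 3.096
step 2: grad = 3.096-5 = -1.904; w = 3.096 - 0.2·(-1.904) = 3.4768
step 3: grad = 3.4768-5 = -1.5232; w = 3.4768 - 0.2·(-1.5232) = 3.78144
step 4: grad = 3.78144-5 = -1.21856; w = 3.78144 - 0.2·(-1.21856) = 4.025152

4.025152


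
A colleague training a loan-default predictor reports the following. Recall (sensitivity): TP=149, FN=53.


Recall = TP/(TP+FN)
= 149/(149+53)
= 149/202 = 73.76%

73.76%


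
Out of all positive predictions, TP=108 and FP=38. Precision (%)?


Precision = TP/(TP+FP)
= 108/(108+38)
= 108/146 = 73.97%

73.97%


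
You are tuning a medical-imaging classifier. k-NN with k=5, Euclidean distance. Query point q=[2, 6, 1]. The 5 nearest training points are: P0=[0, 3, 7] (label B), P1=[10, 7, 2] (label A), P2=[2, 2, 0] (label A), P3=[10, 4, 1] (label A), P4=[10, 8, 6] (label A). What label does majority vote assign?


d(q,P0) = 7.0  (label B)
d(q,P1) = 8.124  (label A)
d(q,P2) = 4.1231  (label A)
d(q,P3) = 8.2462  (label A)
d(q,P4) = 9.6437  (label A)
Votes: A=4, B=1
Majority → A

A


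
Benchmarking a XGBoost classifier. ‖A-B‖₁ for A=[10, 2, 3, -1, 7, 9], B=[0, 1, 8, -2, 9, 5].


d = |10-0| + |2-1| + |3-8| + |-1+ 2| + |7-9| + |9-5|
  = 10 + 1 + 5 + 1 + 2 + 4
  = 23

23


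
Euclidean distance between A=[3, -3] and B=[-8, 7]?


d = √((3+ 8)² + (-3-7)²)
  = √(121 + 100)
  = √221 = 14.8661

14.8661


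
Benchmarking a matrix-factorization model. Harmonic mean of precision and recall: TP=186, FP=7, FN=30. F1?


Precision = 186/193 = 0.9637
Recall = 186/216 = 0.8611
F1 = 2·P·R/(P+R) = 2·TP/(2·TP+FP+FN) = 372/(372+7+30) = 372/409 = 0.9095

0.9095


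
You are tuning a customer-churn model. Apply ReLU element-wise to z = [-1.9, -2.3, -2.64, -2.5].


ReLU(-1.9) = max(0, -1.9) = 0.0
ReLU(-2.3) = max(0, -2.3) = 0.0
ReLU(-2.64) = max(0, -2.64) = 0.0
ReLU(-2.5) = max(0, -2.5) = 0.0
result = [0.0, 0.0, 0.0, 0.0]

[0.0, 0.0, 0.0, 0.0]


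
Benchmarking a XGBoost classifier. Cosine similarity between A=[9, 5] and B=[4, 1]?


A·B = 9·4 + 5·1 = 41
‖A‖ = √106 = 10.2956, ‖B‖ = √17 = 4.1231
cos = 41/(√106·√17) = 41/√1802 = 0.9658

0.9658


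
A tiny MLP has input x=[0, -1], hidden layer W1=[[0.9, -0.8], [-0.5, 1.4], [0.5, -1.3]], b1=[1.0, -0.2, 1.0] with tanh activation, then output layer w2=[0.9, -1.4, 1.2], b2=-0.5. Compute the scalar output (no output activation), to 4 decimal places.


z1[0] = (0.9)·(0) + (-0.8)·(-1) + 1.0 = 1.8
z1[1] = (-0.5)·(0) + (1.4)·(-1) - 0.2 = -1.6
z1[2] = (0.5)·(0) + (-1.3)·(-1) + 1.0 = 2.3
h = tanh(z1) = [0.9468, -0.9217, 0.9801]
output = (0.9)·(0.9468) + (-1.4)·(-0.9217) + (1.2)·(0.9801) - 0.5 = 2.8186

2.8186


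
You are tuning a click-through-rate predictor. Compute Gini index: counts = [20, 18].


Probabilities: [20/38, 18/38] ≈ [0.5263, 0.4737]
Σpᵢ² = (400 + 324)/38² = 724/1444
Gini = 1 - Σpᵢ² = 1 - 724/1444 = 0.4986

0.4986


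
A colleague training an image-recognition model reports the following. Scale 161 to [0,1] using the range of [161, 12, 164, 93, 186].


min=12, max=186
(161-12)/(186-12) = 149/174 = 0.8563

0.8563


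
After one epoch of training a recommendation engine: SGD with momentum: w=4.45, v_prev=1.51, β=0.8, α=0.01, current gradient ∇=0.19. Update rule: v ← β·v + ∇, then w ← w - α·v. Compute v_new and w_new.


v_new = 0.8·1.51 + 0.19 = 1.208 + 0.19 = 1.398
w_new = 4.45 - 0.01·1.398 = 4.45 - 0.01398 = 4.43602

v_new=1.398, w_new=4.43602


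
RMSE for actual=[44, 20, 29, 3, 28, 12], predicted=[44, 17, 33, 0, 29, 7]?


MSE = 60/6 = 10
RMSE = √(60/6) = 3.1623

3.1623


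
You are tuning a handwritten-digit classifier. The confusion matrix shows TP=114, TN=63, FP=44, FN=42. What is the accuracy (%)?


Accuracy = (TP+TN)/(TP+TN+FP+FN)
= (114+63)/(263)
= 177/263 = 67.3%

67.3%


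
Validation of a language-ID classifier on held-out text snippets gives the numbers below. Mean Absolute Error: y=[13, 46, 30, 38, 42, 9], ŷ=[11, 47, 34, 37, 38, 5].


Absolute errors: |13-11|=2, |46-47|=1, |30-34|=4, |38-37|=1, |42-38|=4, |9-5|=4
Sum = 16
MAE = 16/6 = 8/3

8/3


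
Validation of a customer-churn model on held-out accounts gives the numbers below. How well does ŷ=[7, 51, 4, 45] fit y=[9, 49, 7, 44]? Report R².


ȳ = 27.25
SS_res = Σ(y-ŷ)² = 18
SS_tot = Σ(y-ȳ)² = 1496.75
R² = 1 - SS_res/SS_tot = 1 - 0.012 = 0.988

0.988


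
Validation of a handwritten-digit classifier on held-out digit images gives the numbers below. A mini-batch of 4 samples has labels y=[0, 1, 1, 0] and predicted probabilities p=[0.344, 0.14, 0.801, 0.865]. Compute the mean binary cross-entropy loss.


L[0] = -ln(1-0.344) = -ln(0.656) = 0.4216
L[1] = -ln(0.14) = 1.9661
L[2] = -ln(0.801) = 0.2219
L[3] = -ln(1-0.865) = -ln(0.135) = 2.0025
mean = (0.4216 + 1.9661 + 0.2219 + 2.0025)/4 = 1.153

1.153


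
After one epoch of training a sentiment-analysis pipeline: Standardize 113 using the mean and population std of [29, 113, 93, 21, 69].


μ = 65, σ = 35.5978
z = (113 - 65)/35.5978 = 1.3484

1.3484


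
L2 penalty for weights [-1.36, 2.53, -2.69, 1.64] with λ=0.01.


‖w‖₂² = (-1.36)² + (2.53)² + (-2.69)² + (1.64)²
     = 1.8496 + 6.4009 + 7.2361 + 2.6896
     = 18.1762
λ·‖w‖₂² = 0.01·18.1762 = 0.181762

0.181762


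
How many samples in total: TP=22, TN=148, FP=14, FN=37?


Total = TP + TN + FP + FN
= 22 + 148 + 14 + 37
= 221
(Predicted positive: 36, predicted negative: 185)

221


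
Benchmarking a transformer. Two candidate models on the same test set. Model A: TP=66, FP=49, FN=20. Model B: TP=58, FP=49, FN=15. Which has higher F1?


Model A: P=66/115=0.5739, R=66/86=0.7674, F1=2PR/(P+R)=2TP/(2TP+FP+FN)=132/201=0.6567
Model B: P=58/107=0.5421, R=58/73=0.7945, F1=2PR/(P+R)=2TP/(2TP+FP+FN)=116/180=0.6444
0.6567 > 0.6444 → Model A

Model A


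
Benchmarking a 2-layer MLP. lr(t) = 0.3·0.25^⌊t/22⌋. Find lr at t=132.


n_drops = ⌊132/22⌋ = 6
lr = 0.3·0.25^6 = 0.3·0.000244140625 = 0.0000732421875

0.0000732421875


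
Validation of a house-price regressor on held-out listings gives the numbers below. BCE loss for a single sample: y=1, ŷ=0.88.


BCE = -[y·ln(p) + (1-y)·ln(1-p)]
= -1·ln(0.88) - 0
= -ln(0.88) = 0.1278

0.1278


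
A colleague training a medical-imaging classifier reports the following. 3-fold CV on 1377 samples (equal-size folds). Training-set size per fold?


Fold size = 1377/3 = 459
Training per fold = 1377 - 459 = 918

918


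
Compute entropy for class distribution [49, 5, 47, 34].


Probabilities: [49/135, 5/135, 47/135, 34/135] ≈ [0.363, 0.037, 0.3481, 0.2519]
H = -((49/135)·log₂(49/135) + (5/135)·log₂(5/135) + (47/135)·log₂(47/135) + (34/135)·log₂(34/135))
  = 1.7378 bits

1.7378 bits


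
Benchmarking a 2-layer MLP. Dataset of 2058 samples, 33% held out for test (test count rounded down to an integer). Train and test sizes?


Test = ⌊2058·33/100⌋ = 679
Train = 2058 - 679 = 1379

Train: 1379, Test: 679


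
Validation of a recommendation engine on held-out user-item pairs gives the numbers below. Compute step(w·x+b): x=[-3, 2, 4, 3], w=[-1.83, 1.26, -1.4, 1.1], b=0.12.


z = (-3)·(-1.83) + (2)·(1.26) + (4)·(-1.4) + (3)·(1.1) + 0.12
  = 5.83
step(z) = 1 (z≥0)

1


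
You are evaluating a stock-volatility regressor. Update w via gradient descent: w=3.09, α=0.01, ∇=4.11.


w_new = w - α·∇
= 3.09 - 0.01·4.11
= 3.09 - 0.0411
= 3.0489

3.0489


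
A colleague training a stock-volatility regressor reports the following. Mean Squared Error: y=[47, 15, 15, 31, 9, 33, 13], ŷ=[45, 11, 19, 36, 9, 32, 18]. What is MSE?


Squared errors: (47-45)²=4, (15-11)²=16, (15-19)²=16, (31-36)²=25, (9-9)²=0, (33-32)²=1, (13-18)²=25
Sum = 87
MSE = 87/7 = 87/7

87/7


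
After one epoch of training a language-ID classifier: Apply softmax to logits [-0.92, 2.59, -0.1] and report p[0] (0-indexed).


Exponentials: e^-0.92=0.3985, e^2.59=13.3298, e^-0.1=0.9048
Sum = 14.6331
Softmax = [0.0272, 0.9109, 0.0618]
p[0] = 0.3985/14.6331 = 0.0272

0.0272


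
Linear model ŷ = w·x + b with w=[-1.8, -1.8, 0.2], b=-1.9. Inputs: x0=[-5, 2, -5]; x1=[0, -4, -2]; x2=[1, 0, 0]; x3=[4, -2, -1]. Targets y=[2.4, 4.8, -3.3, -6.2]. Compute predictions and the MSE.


ŷ0 = (-1.8)·(-5) + (-1.8)·(2) + (0.2)·(-5) - 1.9 = 2.5
ŷ1 = (-1.8)·(0) + (-1.8)·(-4) + (0.2)·(-2) - 1.9 = 4.9
ŷ2 = (-1.8)·(1) + (-1.8)·(0) + (0.2)·(0) - 1.9 = -3.7
ŷ3 = (-1.8)·(4) + (-1.8)·(-2) + (0.2)·(-1) - 1.9 = -5.7
errors² = [0.01, 0.01, 0.16, 0.25]
MSE = 0.4300/4 = 0.1075

0.1075


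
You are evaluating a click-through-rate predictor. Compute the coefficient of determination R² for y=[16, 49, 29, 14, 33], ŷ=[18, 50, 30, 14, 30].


ȳ = 28.2
SS_res = Σ(y-ŷ)² = 15
SS_tot = Σ(y-ȳ)² = 806.8
R² = 1 - SS_res/SS_tot = 1 - 0.0186 = 0.9814

0.9814


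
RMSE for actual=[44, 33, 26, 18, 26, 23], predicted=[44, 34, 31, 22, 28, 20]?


MSE = 55/6 = 9.1667
RMSE = √(55/6) = 3.0277

3.0277


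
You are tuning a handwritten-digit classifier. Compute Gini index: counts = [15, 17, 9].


Probabilities: [15/41, 17/41, 9/41] ≈ [0.3659, 0.4146, 0.2195]
Σpᵢ² = (225 + 289 + 81)/41² = 595/1681
Gini = 1 - Σpᵢ² = 1 - 595/1681 = 0.646

0.646


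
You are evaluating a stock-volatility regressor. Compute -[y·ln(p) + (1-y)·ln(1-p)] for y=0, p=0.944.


BCE = -[y·ln(p) + (1-y)·ln(1-p)]
= -0 - 1·ln(1-0.944)
= -ln(0.056) = 2.8824

2.8824


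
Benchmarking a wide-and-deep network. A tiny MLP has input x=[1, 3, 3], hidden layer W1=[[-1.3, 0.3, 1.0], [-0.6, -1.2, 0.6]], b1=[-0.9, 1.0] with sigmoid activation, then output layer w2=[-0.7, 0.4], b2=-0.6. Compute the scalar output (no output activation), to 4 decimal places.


z1[0] = (-1.3)·(1) + (0.3)·(3) + (1.0)·(3) - 0.9 = 1.7
z1[1] = (-0.6)·(1) + (-1.2)·(3) + (0.6)·(3) + 1.0 = -1.4
h = sigmoid(z1) = [0.8455, 0.1978]
output = (-0.7)·(0.8455) + (0.4)·(0.1978) - 0.6 = -1.1127

-1.1127


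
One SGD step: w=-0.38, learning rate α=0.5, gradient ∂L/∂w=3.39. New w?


w_new = w - α·∇
= -0.38 - 0.5·3.39
= -0.38 - 1.695
= -2.075

-2.075


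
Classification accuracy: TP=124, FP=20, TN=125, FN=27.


Accuracy = (TP+TN)/(TP+TN+FP+FN)
= (124+125)/(296)
= 249/296 = 84.12%

84.12%


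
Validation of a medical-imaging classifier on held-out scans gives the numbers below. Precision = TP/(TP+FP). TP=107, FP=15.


Precision = TP/(TP+FP)
= 107/(107+15)
= 107/122 = 87.7%

87.7%


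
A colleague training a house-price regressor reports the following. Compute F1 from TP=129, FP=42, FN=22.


Precision = 129/171 = 0.7544
Recall = 129/151 = 0.8543
F1 = 2·P·R/(P+R) = 2·TP/(2·TP+FP+FN) = 258/(258+42+22) = 258/322 = 0.8012

0.8012


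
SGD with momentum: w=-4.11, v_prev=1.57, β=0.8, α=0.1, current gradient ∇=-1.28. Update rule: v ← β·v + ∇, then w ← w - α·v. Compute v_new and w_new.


v_new = 0.8·1.57 - 1.28 = 1.256 - 1.28 = -0.024
w_new = -4.11 - 0.1·-0.024 = -4.11 + 0.0024 = -4.1076

v_new=-0.024, w_new=-4.1076


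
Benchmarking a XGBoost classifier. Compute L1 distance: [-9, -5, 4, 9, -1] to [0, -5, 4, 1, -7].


d = |-9-0| + |-5+ 5| + |4-4| + |9-1| + |-1+ 7|
  = 9 + 0 + 0 + 8 + 6
  = 23

23


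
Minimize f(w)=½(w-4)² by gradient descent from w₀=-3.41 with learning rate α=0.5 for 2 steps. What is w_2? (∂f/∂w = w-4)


step 1: grad = -3.41-4 = -7.41; w = -3.41 - 0.5·(-7.41) = 0.295
step 2: grad = 0.295-4 = -3.705; w = 0.295 - 0.5·(-3.705) = 2.1475

2.1475


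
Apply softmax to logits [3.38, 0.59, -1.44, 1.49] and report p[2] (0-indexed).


Exponentials: e^3.38=29.3708, e^0.59=1.804, e^-1.44=0.2369, e^1.49=4.4371
Sum = 35.8488
Softmax = [0.8193, 0.0503, 0.0066, 0.1238]
p[2] = 0.2369/35.8488 = 0.0066

0.0066


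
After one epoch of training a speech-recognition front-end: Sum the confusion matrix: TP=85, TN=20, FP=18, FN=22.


Total = TP + TN + FP + FN
= 85 + 20 + 18 + 22
= 145
(Predicted positive: 103, predicted negative: 42)

145


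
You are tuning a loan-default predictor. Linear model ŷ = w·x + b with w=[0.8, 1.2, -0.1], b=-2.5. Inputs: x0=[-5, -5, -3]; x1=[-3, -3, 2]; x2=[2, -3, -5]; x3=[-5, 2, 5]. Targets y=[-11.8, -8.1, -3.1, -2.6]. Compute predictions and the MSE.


ŷ0 = (0.8)·(-5) + (1.2)·(-5) + (-0.1)·(-3) - 2.5 = -12.2
ŷ1 = (0.8)·(-3) + (1.2)·(-3) + (-0.1)·(2) - 2.5 = -8.7
ŷ2 = (0.8)·(2) + (1.2)·(-3) + (-0.1)·(-5) - 2.5 = -4.0
ŷ3 = (0.8)·(-5) + (1.2)·(2) + (-0.1)·(5) - 2.5 = -4.6
errors² = [0.16, 0.36, 0.81, 4.0]
MSE = 5.3300/4 = 1.3325

1.3325


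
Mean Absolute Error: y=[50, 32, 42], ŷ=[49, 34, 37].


Absolute errors: |50-49|=1, |32-34|=2, |42-37|=5
Sum = 8
MAE = 8/3 = 8/3

8/3


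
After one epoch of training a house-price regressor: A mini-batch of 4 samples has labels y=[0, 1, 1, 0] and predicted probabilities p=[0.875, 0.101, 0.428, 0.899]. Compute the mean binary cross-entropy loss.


L[0] = -ln(1-0.875) = -ln(0.125) = 2.0794
L[1] = -ln(0.101) = 2.2926
L[2] = -ln(0.428) = 0.8486
L[3] = -ln(1-0.899) = -ln(0.101) = 2.2926
mean = (2.0794 + 2.2926 + 0.8486 + 2.2926)/4 = 1.8783

1.8783


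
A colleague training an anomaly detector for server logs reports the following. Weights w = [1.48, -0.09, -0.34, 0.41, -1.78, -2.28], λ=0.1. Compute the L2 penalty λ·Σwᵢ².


‖w‖₂² = (1.48)² + (-0.09)² + (-0.34)² + (0.41)² + (-1.78)² + (-2.28)²
     = 2.1904 + 0.0081 + 0.1156 + 0.1681 + 3.1684 + 5.1984
     = 10.849
λ·‖w‖₂² = 0.1·10.849 = 1.0849

1.0849


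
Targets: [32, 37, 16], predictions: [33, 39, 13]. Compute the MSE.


Squared errors: (32-33)²=1, (37-39)²=4, (16-13)²=9
Sum = 14
MSE = 14/3 = 14/3

14/3


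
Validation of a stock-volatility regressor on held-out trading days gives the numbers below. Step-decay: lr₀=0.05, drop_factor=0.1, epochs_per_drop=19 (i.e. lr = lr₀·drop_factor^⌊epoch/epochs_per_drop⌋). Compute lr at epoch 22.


n_drops = ⌊22/19⌋ = 1
lr = 0.05·0.1^1 = 0.05·0.1 = 0.005

0.005


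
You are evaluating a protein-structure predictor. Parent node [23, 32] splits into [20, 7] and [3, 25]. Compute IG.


Parent = [23, 32], H_parent = 0.9806
H_left = 0.8256 (n=27), H_right = 0.4912 (n=28)
H_children = (27/55)·0.8256 + (28/55)·0.4912 = 0.6554
IG = 0.9806 - 0.6554 = 0.3252

0.3252


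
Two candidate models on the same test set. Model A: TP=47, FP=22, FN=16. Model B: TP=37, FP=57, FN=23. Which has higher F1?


Model A: P=47/69=0.6812, R=47/63=0.746, F1=2PR/(P+R)=2TP/(2TP+FP+FN)=94/132=0.7121
Model B: P=37/94=0.3936, R=37/60=0.6167, F1=2PR/(P+R)=2TP/(2TP+FP+FN)=74/154=0.4805
0.7121 > 0.4805 → Model A

Model A


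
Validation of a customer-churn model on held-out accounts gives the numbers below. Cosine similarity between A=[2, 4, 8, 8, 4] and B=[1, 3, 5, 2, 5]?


A·B = 2·1 + 4·3 + 8·5 + 8·2 + 4·5 = 90
‖A‖ = √164 = 12.8062, ‖B‖ = √64 = 8
cos = 90/(√164·√64) = 90/√10496 = 0.8785

0.8785


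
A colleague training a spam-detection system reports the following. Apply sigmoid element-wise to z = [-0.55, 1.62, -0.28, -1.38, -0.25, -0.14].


σ(-0.55) = 1/(1+e^0.55) = 0.3659
σ(1.62) = 1/(1+e^-1.62) = 0.8348
σ(-0.28) = 1/(1+e^0.28) = 0.4305
σ(-1.38) = 1/(1+e^1.38) = 0.201
σ(-0.25) = 1/(1+e^0.25) = 0.4378
σ(-0.14) = 1/(1+e^0.14) = 0.4651
result = [0.3659, 0.8348, 0.4305, 0.201, 0.4378, 0.4651]

[0.3659, 0.8348, 0.4305, 0.201, 0.4378, 0.4651]


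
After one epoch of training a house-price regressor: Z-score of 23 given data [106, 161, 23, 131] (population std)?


μ = 105.25, σ = 51.3243
z = (23 - 105.25)/51.3243 = -1.6026

-1.6026


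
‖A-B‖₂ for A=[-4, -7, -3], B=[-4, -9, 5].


d = √((-4+ 4)² + (-7+ 9)² + (-3-5)²)
  = √(0 + 4 + 64)
  = √68 = 8.2462

8.2462


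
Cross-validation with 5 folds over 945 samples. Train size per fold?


Fold size = 945/5 = 189
Training per fold = 945 - 189 = 756

756


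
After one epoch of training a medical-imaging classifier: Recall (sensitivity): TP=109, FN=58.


Recall = TP/(TP+FN)
= 109/(109+58)
= 109/167 = 65.27%

65.27%


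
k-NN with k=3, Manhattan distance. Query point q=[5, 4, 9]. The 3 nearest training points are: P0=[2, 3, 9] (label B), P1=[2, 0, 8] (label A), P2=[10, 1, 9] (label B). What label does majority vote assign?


d(q,P0) = 4  (label B)
d(q,P1) = 8  (label A)
d(q,P2) = 8  (label B)
Votes: A=1, B=2
Majority → B

B


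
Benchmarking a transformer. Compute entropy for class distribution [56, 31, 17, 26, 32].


Probabilities: [56/162, 31/162, 17/162, 26/162, 32/162] ≈ [0.3457, 0.1914, 0.1049, 0.1605, 0.1975]
H = -((56/162)·log₂(56/162) + (31/162)·log₂(31/162) + (17/162)·log₂(17/162) + (26/162)·log₂(26/162) + (32/162)·log₂(32/162))
  = 2.2134 bits

2.2134 bits


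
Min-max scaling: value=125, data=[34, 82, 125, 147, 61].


min=34, max=147
(125-34)/(147-34) = 91/113 = 0.8053

0.8053


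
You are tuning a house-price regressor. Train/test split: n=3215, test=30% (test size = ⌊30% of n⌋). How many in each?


Test = ⌊3215·30/100⌋ = 964
Train = 3215 - 964 = 2251

Train: 2251, Test: 964


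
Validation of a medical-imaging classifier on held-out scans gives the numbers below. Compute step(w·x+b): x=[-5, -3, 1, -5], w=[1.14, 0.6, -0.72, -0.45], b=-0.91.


z = (-5)·(1.14) + (-3)·(0.6) + (1)·(-0.72) + (-5)·(-0.45) - 0.91
  = -6.88
step(z) = 0 (z<0)

0


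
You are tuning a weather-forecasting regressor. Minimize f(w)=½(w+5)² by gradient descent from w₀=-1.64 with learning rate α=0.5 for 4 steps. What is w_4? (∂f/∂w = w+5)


step 1: grad = -1.64+5 = 3.36; w = -1.64 - 0.5·(3.36) = -3.32
step 2: grad = -3.32+5 = 1.68; w = -3.32 - 0.5·(1.68) = -4.16
step 3: grad = -4.16+5 = 0.84; w = -4.16 - 0.5·(0.84) = -4.58
step 4: grad = -4.58+5 = 0.42; w = -4.58 - 0.5·(0.42) = -4.79

-4.79


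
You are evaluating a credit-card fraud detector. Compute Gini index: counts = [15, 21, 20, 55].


Probabilities: [15/111, 21/111, 20/111, 55/111] ≈ [0.1351, 0.1892, 0.1802, 0.4955]
Σpᵢ² = (225 + 441 + 400 + 3025)/111² = 4091/12321
Gini = 1 - Σpᵢ² = 1 - 4091/12321 = 0.668

0.668


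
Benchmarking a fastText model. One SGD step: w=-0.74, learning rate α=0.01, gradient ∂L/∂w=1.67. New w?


w_new = w - α·∇
= -0.74 - 0.01·1.67
= -0.74 - 0.0167
= -0.7567

-0.7567


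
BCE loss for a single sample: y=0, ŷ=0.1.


BCE = -[y·ln(p) + (1-y)·ln(1-p)]
= -0 - 1·ln(1-0.1)
= -ln(0.9) = 0.1054

0.1054


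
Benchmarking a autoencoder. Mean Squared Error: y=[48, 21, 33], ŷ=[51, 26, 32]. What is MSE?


Squared errors: (48-51)²=9, (21-26)²=25, (33-32)²=1
Sum = 35
MSE = 35/3 = 35/3

35/3


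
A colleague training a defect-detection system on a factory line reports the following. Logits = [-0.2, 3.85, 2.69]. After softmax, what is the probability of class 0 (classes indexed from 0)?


Exponentials: e^-0.2=0.8187, e^3.85=46.9931, e^2.69=14.7317
Sum = 62.5435
Softmax = [0.0131, 0.7514, 0.2355]
p[0] = 0.8187/62.5435 = 0.0131

0.0131


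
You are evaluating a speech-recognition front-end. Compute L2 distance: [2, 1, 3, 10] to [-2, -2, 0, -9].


d = √((2+ 2)² + (1+ 2)² + (3-0)² + (10+ 9)²)
  = √(16 + 9 + 9 + 361)
  = √395 = 19.8746

19.8746


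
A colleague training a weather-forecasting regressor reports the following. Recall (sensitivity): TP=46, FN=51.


Recall = TP/(TP+FN)
= 46/(46+51)
= 46/97 = 47.42%

47.42%


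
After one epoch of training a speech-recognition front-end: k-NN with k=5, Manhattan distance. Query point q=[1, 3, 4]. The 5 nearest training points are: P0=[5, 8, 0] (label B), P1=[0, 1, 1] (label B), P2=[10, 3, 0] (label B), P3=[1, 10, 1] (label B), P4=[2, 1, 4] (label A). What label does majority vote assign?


d(q,P0) = 13  (label B)
d(q,P1) = 6  (label B)
d(q,P2) = 13  (label B)
d(q,P3) = 10  (label B)
d(q,P4) = 3  (label A)
Votes: A=1, B=4
Majority → B

B


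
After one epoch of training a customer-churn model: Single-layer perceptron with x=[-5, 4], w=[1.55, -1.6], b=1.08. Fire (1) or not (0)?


z = (-5)·(1.55) + (4)·(-1.6) + 1.08
  = -13.07
step(z) = 0 (z<0)

0


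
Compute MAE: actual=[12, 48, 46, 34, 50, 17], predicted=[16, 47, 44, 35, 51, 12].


Absolute errors: |12-16|=4, |48-47|=1, |46-44|=2, |34-35|=1, |50-51|=1, |17-12|=5
Sum = 14
MAE = 14/6 = 7/3

7/3


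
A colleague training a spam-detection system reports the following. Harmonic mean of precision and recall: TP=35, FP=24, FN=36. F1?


Precision = 35/59 = 0.5932
Recall = 35/71 = 0.493
F1 = 2·P·R/(P+R) = 2·TP/(2·TP+FP+FN) = 70/(70+24+36) = 70/130 = 0.5385

0.5385


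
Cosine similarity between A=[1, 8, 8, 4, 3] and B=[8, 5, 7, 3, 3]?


A·B = 1·8 + 8·5 + 8·7 + 4·3 + 3·3 = 125
‖A‖ = √154 = 12.4097, ‖B‖ = √156 = 12.49
cos = 125/(√154·√156) = 125/√24024 = 0.8065

0.8065


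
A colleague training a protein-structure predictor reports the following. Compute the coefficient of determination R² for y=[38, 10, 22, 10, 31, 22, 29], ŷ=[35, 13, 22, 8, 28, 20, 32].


ȳ = 23.1429
SS_res = Σ(y-ŷ)² = 44
SS_tot = Σ(y-ȳ)² = 664.86
R² = 1 - SS_res/SS_tot = 1 - 0.0662 = 0.9338

0.9338


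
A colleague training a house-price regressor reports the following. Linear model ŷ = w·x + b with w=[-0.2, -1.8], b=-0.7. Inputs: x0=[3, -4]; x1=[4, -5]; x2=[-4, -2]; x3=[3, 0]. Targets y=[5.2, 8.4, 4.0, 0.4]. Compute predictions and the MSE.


ŷ0 = (-0.2)·(3) + (-1.8)·(-4) - 0.7 = 5.9
ŷ1 = (-0.2)·(4) + (-1.8)·(-5) - 0.7 = 7.5
ŷ2 = (-0.2)·(-4) + (-1.8)·(-2) - 0.7 = 3.7
ŷ3 = (-0.2)·(3) + (-1.8)·(0) - 0.7 = -1.3
errors² = [0.49, 0.81, 0.09, 2.89]
MSE = 4.2800/4 = 1.07

1.07


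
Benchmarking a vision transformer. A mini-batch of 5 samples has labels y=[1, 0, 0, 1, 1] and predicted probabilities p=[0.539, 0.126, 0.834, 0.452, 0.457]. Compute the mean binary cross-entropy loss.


L[0] = -ln(0.539) = 0.618
L[1] = -ln(1-0.126) = -ln(0.874) = 0.1347
L[2] = -ln(1-0.834) = -ln(0.166) = 1.7958
L[3] = -ln(0.452) = 0.7941
L[4] = -ln(0.457) = 0.7831
mean = (0.618 + 0.1347 + 1.7958 + 0.7941 + 0.7831)/5 = 0.8251

0.8251


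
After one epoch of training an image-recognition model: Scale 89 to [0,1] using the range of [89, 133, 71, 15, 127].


min=15, max=133
(89-15)/(133-15) = 74/118 = 0.6271

0.6271


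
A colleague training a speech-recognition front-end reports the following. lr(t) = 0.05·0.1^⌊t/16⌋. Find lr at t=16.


n_drops = ⌊16/16⌋ = 1
lr = 0.05·0.1^1 = 0.05·0.1 = 0.005

0.005


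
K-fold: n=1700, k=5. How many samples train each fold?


Fold size = 1700/5 = 340
Training per fold = 1700 - 340 = 1360

1360


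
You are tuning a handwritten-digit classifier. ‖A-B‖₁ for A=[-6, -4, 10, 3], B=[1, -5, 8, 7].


d = |-6-1| + |-4+ 5| + |10-8| + |3-7|
  = 7 + 1 + 2 + 4
  = 14

14


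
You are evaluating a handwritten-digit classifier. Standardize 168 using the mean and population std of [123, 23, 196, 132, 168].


μ = 128.4, σ = 58.8034
z = (168 - 128.4)/58.8034 = 0.6734

0.6734


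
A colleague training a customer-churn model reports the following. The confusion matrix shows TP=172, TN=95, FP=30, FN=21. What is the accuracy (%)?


Accuracy = (TP+TN)/(TP+TN+FP+FN)
= (172+95)/(318)
= 267/318 = 83.96%

83.96%


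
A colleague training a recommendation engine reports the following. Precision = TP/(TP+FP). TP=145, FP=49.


Precision = TP/(TP+FP)
= 145/(145+49)
= 145/194 = 74.74%

74.74%


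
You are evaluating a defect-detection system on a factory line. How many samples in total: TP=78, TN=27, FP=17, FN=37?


Total = TP + TN + FP + FN
= 78 + 27 + 17 + 37
= 159
(Predicted positive: 95, predicted negative: 64)

159


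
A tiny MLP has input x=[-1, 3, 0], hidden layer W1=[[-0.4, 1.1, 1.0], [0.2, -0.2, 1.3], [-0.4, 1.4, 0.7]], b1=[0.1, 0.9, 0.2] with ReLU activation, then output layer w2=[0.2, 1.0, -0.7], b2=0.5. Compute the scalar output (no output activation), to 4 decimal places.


z1[0] = (-0.4)·(-1) + (1.1)·(3) + (1.0)·(0) + 0.1 = 3.8
z1[1] = (0.2)·(-1) + (-0.2)·(3) + (1.3)·(0) + 0.9 = 0.1
z1[2] = (-0.4)·(-1) + (1.4)·(3) + (0.7)·(0) + 0.2 = 4.8
h = ReLU(z1) = [3.8, 0.1, 4.8]
output = (0.2)·(3.8) + (1.0)·(0.1) + (-0.7)·(4.8) + 0.5 = -2.0

-2.0


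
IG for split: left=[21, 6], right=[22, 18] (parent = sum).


Parent = [43, 24], H_parent = 0.9412
H_left = 0.7642 (n=27), H_right = 0.9928 (n=40)
H_children = (27/67)·0.7642 + (40/67)·0.9928 = 0.9007
IG = 0.9412 - 0.9007 = 0.0405

0.0405


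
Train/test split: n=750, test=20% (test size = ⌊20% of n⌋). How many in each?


Test = ⌊750·20/100⌋ = 150
Train = 750 - 150 = 600

Train: 600, Test: 150


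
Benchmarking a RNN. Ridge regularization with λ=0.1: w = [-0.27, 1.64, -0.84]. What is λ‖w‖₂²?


‖w‖₂² = (-0.27)² + (1.64)² + (-0.84)²
     = 0.0729 + 2.6896 + 0.7056
     = 3.4681
λ·‖w‖₂² = 0.1·3.4681 = 0.34681

0.34681


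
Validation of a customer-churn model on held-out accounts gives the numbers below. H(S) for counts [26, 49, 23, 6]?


Probabilities: [26/104, 49/104, 23/104, 6/104] ≈ [0.25, 0.4712, 0.2212, 0.0577]
H = -((26/104)·log₂(26/104) + (49/104)·log₂(49/104) + (23/104)·log₂(23/104) + (6/104)·log₂(6/104))
  = 1.7304 bits

1.7304 bits


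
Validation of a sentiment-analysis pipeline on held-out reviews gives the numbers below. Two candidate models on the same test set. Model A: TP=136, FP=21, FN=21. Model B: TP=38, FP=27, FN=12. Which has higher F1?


Model A: P=136/157=0.8662, R=136/157=0.8662, F1=2PR/(P+R)=2TP/(2TP+FP+FN)=272/314=0.8662
Model B: P=38/65=0.5846, R=38/50=0.76, F1=2PR/(P+R)=2TP/(2TP+FP+FN)=76/115=0.6609
0.8662 > 0.6609 → Model A

Model A


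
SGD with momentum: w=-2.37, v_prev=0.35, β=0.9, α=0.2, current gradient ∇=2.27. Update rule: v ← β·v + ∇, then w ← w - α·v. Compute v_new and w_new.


v_new = 0.9·0.35 + 2.27 = 0.315 + 2.27 = 2.585
w_new = -2.37 - 0.2·2.585 = -2.37 - 0.517 = -2.887

v_new=2.585, w_new=-2.887


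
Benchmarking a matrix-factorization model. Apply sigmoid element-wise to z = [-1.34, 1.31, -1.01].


σ(-1.34) = 1/(1+e^1.34) = 0.2075
σ(1.31) = 1/(1+e^-1.31) = 0.7875
σ(-1.01) = 1/(1+e^1.01) = 0.267
result = [0.2075, 0.7875, 0.267]

[0.2075, 0.7875, 0.267]


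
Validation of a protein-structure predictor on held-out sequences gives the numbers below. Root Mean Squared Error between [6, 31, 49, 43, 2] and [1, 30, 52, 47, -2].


MSE = 67/5 = 13.4
RMSE = √(67/5) = 3.6606

3.6606


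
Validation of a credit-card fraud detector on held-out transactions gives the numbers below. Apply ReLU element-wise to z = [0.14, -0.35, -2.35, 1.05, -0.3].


ReLU(0.14) = max(0, 0.14) = 0.14
ReLU(-0.35) = max(0, -0.35) = 0.0
ReLU(-2.35) = max(0, -2.35) = 0.0
ReLU(1.05) = max(0, 1.05) = 1.05
ReLU(-0.3) = max(0, -0.3) = 0.0
result = [0.14, 0.0, 0.0, 1.05, 0.0]

[0.14, 0.0, 0.0, 1.05, 0.0]


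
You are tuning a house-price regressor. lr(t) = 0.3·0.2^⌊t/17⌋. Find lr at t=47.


n_drops = ⌊47/17⌋ = 2
lr = 0.3·0.2^2 = 0.3·0.04 = 0.012

0.012


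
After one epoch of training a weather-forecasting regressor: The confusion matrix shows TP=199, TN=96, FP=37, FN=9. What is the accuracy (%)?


Accuracy = (TP+TN)/(TP+TN+FP+FN)
= (199+96)/(341)
= 295/341 = 86.51%

86.51%


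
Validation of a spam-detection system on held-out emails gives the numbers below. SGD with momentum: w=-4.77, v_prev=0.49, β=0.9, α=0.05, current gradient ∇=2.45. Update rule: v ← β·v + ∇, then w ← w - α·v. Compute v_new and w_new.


v_new = 0.9·0.49 + 2.45 = 0.441 + 2.45 = 2.891
w_new = -4.77 - 0.05·2.891 = -4.77 - 0.14455 = -4.91455

v_new=2.891, w_new=-4.91455


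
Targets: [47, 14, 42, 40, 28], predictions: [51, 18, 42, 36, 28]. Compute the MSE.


Squared errors: (47-51)²=16, (14-18)²=16, (42-42)²=0, (40-36)²=16, (28-28)²=0
Sum = 48
MSE = 48/5 = 48/5

48/5


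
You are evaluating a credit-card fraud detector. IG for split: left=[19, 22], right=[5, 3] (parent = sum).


Parent = [24, 25], H_parent = 0.9997
H_left = 0.9961 (n=41), H_right = 0.9544 (n=8)
H_children = (41/49)·0.9961 + (8/49)·0.9544 = 0.9893
IG = 0.9997 - 0.9893 = 0.0104

0.0104


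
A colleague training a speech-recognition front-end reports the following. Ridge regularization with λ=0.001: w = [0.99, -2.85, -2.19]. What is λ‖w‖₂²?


‖w‖₂² = (0.99)² + (-2.85)² + (-2.19)²
     = 0.9801 + 8.1225 + 4.7961
     = 13.8987
λ·‖w‖₂² = 0.001·13.8987 = 0.013899

0.013899


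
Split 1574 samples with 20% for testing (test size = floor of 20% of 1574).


Test = ⌊1574·20/100⌋ = 314
Train = 1574 - 314 = 1260

Train: 1260, Test: 314


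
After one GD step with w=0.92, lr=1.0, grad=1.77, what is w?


w_new = w - α·∇
= 0.92 - 1.0·1.77
= 0.92 - 1.77
= -0.85

-0.85


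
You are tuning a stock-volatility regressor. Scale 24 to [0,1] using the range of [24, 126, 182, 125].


min=24, max=182
(24-24)/(182-24) = 0/158 = 0.0

0.0


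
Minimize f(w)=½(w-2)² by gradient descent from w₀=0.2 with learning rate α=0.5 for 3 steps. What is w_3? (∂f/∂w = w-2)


step 1: grad = 0.2-2 = -1.8; w = 0.2 - 0.5·(-1.8) = 1.1
step 2: grad = 1.1-2 = -0.9; w = 1.1 - 0.5·(-0.9) = 1.55
step 3: grad = 1.55-2 = -0.45; w = 1.55 - 0.5·(-0.45) = 1.775

1.775


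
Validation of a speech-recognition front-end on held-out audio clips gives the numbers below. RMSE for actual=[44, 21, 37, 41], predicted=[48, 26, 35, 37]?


MSE = 61/4 = 15.25
RMSE = √(61/4) = 3.9051

3.9051


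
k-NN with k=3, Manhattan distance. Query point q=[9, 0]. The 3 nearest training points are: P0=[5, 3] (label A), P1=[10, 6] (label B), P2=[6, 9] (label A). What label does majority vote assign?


d(q,P0) = 7  (label A)
d(q,P1) = 7  (label B)
d(q,P2) = 12  (label A)
Votes: A=2, B=1
Majority → A

A


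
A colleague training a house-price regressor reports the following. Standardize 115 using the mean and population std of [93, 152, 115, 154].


μ = 128.5, σ = 25.7148
z = (115 - 128.5)/25.7148 = -0.525

-0.525


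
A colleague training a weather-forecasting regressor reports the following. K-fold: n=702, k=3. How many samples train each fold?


Fold size = 702/3 = 234
Training per fold = 702 - 234 = 468

468


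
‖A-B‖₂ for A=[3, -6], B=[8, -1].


d = √((3-8)² + (-6+ 1)²)
  = √(25 + 25)
  = √50 = 7.0711

7.0711


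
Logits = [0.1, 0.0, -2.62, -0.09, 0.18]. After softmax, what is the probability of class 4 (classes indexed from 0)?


Exponentials: e^0.1=1.1052, e^0.0=1, e^-2.62=0.0728, e^-0.09=0.9139, e^0.18=1.1972
Sum = 4.2891
Softmax = [0.2577, 0.2331, 0.017, 0.2131, 0.2791]
p[4] = 1.1972/4.2891 = 0.2791

0.2791


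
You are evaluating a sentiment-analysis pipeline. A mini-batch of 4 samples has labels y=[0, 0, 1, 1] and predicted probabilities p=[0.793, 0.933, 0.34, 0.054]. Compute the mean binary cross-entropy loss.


L[0] = -ln(1-0.793) = -ln(0.207) = 1.575
L[1] = -ln(1-0.933) = -ln(0.067) = 2.7031
L[2] = -ln(0.34) = 1.0788
L[3] = -ln(0.054) = 2.9188
mean = (1.575 + 2.7031 + 1.0788 + 2.9188)/4 = 2.0689

2.0689


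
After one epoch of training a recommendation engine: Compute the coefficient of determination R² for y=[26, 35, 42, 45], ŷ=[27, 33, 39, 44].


ȳ = 37
SS_res = Σ(y-ŷ)² = 15
SS_tot = Σ(y-ȳ)² = 214
R² = 1 - SS_res/SS_tot = 1 - 0.0701 = 0.9299

0.9299


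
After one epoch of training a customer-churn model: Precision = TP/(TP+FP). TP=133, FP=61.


Precision = TP/(TP+FP)
= 133/(133+61)
= 133/194 = 68.56%

68.56%


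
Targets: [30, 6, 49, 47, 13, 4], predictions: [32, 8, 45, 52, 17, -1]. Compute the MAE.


Absolute errors: |30-32|=2, |6-8|=2, |49-45|=4, |47-52|=5, |13-17|=4, |4+ 1|=5
Sum = 22
MAE = 22/6 = 11/3

11/3


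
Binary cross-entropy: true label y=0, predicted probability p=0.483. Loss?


BCE = -[y·ln(p) + (1-y)·ln(1-p)]
= -0 - 1·ln(1-0.483)
= -ln(0.517) = 0.6597

0.6597


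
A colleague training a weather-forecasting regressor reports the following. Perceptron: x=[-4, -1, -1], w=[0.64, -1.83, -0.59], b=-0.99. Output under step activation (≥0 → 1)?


z = (-4)·(0.64) + (-1)·(-1.83) + (-1)·(-0.59) - 0.99
  = -1.13
step(z) = 0 (z<0)

0


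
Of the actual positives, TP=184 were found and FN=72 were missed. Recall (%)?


Recall = TP/(TP+FN)
= 184/(184+72)
= 184/256 = 71.88%

71.88%


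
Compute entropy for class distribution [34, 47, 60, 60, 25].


Probabilities: [34/226, 47/226, 60/226, 60/226, 25/226] ≈ [0.1504, 0.208, 0.2655, 0.2655, 0.1106]
H = -((34/226)·log₂(34/226) + (47/226)·log₂(47/226) + (60/226)·log₂(60/226) + (60/226)·log₂(60/226) + (25/226)·log₂(25/226))
  = 2.2495 bits

2.2495 bits


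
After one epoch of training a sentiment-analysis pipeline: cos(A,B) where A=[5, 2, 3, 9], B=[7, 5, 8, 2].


A·B = 5·7 + 2·5 + 3·8 + 9·2 = 87
‖A‖ = √119 = 10.9087, ‖B‖ = √142 = 11.9164
cos = 87/(√119·√142) = 87/√16898 = 0.6693

0.6693


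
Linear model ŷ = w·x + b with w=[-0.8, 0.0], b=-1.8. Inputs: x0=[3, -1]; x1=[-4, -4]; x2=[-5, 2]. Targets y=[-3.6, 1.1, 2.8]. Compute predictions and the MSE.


ŷ0 = (-0.8)·(3) + (0.0)·(-1) - 1.8 = -4.2
ŷ1 = (-0.8)·(-4) + (0.0)·(-4) - 1.8 = 1.4
ŷ2 = (-0.8)·(-5) + (0.0)·(2) - 1.8 = 2.2
errors² = [0.36, 0.09, 0.36]
MSE = 0.8100/3 = 0.27

0.27


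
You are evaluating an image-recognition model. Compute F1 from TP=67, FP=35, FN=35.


Precision = 67/102 = 0.6569
Recall = 67/102 = 0.6569
F1 = 2·P·R/(P+R) = 2·TP/(2·TP+FP+FN) = 134/(134+35+35) = 134/204 = 0.6569

0.6569


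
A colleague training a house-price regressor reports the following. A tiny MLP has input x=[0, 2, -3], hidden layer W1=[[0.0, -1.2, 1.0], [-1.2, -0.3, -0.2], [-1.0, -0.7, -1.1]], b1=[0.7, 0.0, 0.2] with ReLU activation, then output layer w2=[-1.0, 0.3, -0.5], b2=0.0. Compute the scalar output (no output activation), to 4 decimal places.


z1[0] = (0.0)·(0) + (-1.2)·(2) + (1.0)·(-3) + 0.7 = -4.7
z1[1] = (-1.2)·(0) + (-0.3)·(2) + (-0.2)·(-3) + 0.0 = 0.0
z1[2] = (-1.0)·(0) + (-0.7)·(2) + (-1.1)·(-3) + 0.2 = 2.1
h = ReLU(z1) = [0.0, 0.0, 2.1]
output = (-1.0)·(0.0) + (0.3)·(0.0) + (-0.5)·(2.1) + 0.0 = -1.05

-1.05


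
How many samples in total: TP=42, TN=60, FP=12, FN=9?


Total = TP + TN + FP + FN
= 42 + 60 + 12 + 9
= 123
(Predicted positive: 54, predicted negative: 69)

123


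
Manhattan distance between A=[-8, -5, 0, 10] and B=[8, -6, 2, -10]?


d = |-8-8| + |-5+ 6| + |0-2| + |10+ 10|
  = 16 + 1 + 2 + 20
  = 39

39


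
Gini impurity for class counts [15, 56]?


Probabilities: [15/71, 56/71] ≈ [0.2113, 0.7887]
Σpᵢ² = (225 + 3136)/71² = 3361/5041
Gini = 1 - Σpᵢ² = 1 - 3361/5041 = 0.3333

0.3333


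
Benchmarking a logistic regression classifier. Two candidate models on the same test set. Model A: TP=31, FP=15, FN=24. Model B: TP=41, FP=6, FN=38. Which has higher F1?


Model A: P=31/46=0.6739, R=31/55=0.5636, F1=2PR/(P+R)=2TP/(2TP+FP+FN)=62/101=0.6139
Model B: P=41/47=0.8723, R=41/79=0.519, F1=2PR/(P+R)=2TP/(2TP+FP+FN)=82/126=0.6508
0.6139 < 0.6508 → Model B

Model B


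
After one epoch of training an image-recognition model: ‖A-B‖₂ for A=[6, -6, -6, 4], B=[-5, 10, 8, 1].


d = √((6+ 5)² + (-6-10)² + (-6-8)² + (4-1)²)
  = √(121 + 256 + 196 + 9)
  = √582 = 24.1247

24.1247


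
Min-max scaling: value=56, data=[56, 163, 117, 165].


min=56, max=165
(56-56)/(165-56) = 0/109 = 0.0

0.0


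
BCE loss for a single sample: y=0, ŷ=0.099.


BCE = -[y·ln(p) + (1-y)·ln(1-p)]
= -0 - 1·ln(1-0.099)
= -ln(0.901) = 0.1043

0.1043


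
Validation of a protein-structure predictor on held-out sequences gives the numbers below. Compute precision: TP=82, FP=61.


Precision = TP/(TP+FP)
= 82/(82+61)
= 82/143 = 57.34%

57.34%


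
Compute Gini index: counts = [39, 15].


Probabilities: [39/54, 15/54] ≈ [0.7222, 0.2778]
Σpᵢ² = (1521 + 225)/54² = 1746/2916
Gini = 1 - Σpᵢ² = 1 - 1746/2916 = 0.4012

0.4012


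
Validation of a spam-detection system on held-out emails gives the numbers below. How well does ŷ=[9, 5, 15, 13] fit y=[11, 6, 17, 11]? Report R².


ȳ = 11.25
SS_res = Σ(y-ŷ)² = 13
SS_tot = Σ(y-ȳ)² = 60.75
R² = 1 - SS_res/SS_tot = 1 - 0.214 = 0.786

0.786


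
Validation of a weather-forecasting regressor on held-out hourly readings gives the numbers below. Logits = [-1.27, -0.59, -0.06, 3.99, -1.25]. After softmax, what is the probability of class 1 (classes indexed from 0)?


Exponentials: e^-1.27=0.2808, e^-0.59=0.5543, e^-0.06=0.9418, e^3.99=54.0549, e^-1.25=0.2865
Sum = 56.1183
Softmax = [0.005, 0.0099, 0.0168, 0.9632, 0.0051]
p[1] = 0.5543/56.1183 = 0.0099

0.0099


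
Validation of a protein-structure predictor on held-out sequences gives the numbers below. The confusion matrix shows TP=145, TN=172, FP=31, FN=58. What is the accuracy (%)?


Accuracy = (TP+TN)/(TP+TN+FP+FN)
= (145+172)/(406)
= 317/406 = 78.08%

78.08%


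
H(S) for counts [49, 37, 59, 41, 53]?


Probabilities: [49/239, 37/239, 59/239, 41/239, 53/239] ≈ [0.205, 0.1548, 0.2469, 0.1715, 0.2218]
H = -((49/239)·log₂(49/239) + (37/239)·log₂(37/239) + (59/239)·log₂(59/239) + (41/239)·log₂(41/239) + (53/239)·log₂(53/239))
  = 2.3018 bits

2.3018 bits


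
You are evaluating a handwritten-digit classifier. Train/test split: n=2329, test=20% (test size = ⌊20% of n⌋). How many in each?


Test = ⌊2329·20/100⌋ = 465
Train = 2329 - 465 = 1864

Train: 1864, Test: 465


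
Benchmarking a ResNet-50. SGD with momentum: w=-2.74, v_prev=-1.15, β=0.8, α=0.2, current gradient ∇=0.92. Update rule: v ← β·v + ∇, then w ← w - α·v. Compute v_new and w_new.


v_new = 0.8·-1.15 + 0.92 = -0.92 + 0.92 = 0
w_new = -2.74 - 0.2·0 = -2.74 - 0 = -2.74

v_new=0, w_new=-2.74
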